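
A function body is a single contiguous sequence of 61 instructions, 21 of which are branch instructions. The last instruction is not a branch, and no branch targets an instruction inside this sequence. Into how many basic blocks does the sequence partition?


With no in-sequence branch targets, the leaders are the first instruction plus the instruction after each branch.
Number of basic blocks = branches + 1
= 21 + 1 = 22

22


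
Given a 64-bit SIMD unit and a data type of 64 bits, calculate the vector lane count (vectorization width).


Width = SIMD bits / data type bits
= 64 / 64 = 1

1


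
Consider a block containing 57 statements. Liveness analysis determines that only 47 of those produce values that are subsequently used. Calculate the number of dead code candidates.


Dead code = total statements - live definitions
= 57 - 47 = 10

10


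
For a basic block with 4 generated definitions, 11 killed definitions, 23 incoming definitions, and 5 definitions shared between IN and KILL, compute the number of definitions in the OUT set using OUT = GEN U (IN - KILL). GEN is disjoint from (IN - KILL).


IN - KILL: 23 - 5 = 18 surviving definitions
OUT = GEN + surviving = 4 + 18 = 22

22


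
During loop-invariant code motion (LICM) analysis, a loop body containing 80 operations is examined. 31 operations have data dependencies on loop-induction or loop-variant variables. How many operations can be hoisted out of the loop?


Invariant candidates = total - loop-dependent
= 80 - 31 = 49

49


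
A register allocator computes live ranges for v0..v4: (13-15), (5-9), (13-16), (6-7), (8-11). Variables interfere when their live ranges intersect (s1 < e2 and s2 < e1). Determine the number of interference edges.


Check all pairs for overlapping intervals.
Two intervals (s1,e1) and (s2,e2) overlap if s1 < e2 and s2 < e1.
v0 (13-15) vs v1..v4: overlaps v2 -> 1
v1 (5-9) vs v2..v4: overlaps v3, v4 -> 2
v2 (13-16) vs v3..v4: overlaps none -> 0
v3 (6-7) vs v4: overlaps none -> 0
Total overlapping pairs = 1 + 2 + 0 + 0 = 3

3


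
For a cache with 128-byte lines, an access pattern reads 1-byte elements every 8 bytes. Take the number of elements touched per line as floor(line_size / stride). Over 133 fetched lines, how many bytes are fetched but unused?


Elements per line = floor(128 / 8) = 16
Bytes used per line = 16 * 1 = 16
Wasted per line = 128 - 16 = 112
Total wasted = 112 * 133 = 14896

14896


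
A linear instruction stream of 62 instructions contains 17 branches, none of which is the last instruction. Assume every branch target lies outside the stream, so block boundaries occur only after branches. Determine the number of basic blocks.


With no in-sequence branch targets, the leaders are the first instruction plus the instruction after each branch.
Number of basic blocks = branches + 1
= 17 + 1 = 18

18


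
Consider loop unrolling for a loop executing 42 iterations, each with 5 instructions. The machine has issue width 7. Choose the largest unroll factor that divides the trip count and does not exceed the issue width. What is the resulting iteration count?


Largest divisor of 42 <= 7 is 7
New iterations = 42 / 7 = 6

6


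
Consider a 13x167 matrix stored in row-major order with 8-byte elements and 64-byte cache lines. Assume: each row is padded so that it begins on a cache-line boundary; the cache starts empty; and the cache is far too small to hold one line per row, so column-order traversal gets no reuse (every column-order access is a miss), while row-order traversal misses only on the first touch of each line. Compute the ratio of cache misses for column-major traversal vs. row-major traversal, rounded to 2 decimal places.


Each row occupies 167 * 8 = 1336 bytes and starts on a line boundary, so it spans ceil(1336 / 64) = 21 cache lines.
Row-major traversal misses (one per line touched): 13 * ceil(167 * 8 / 64) = 273
Column-major traversal misses (no reuse, every access misses): 13 * 167 = 2171
Ratio = 2171 / 273 = 7.95

7.95


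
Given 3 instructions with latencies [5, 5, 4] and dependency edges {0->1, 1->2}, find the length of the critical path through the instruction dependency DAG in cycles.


Compute longest path through dependency graph: dist(Ik) = max over predecessors of dist + latency(Ik).
dist(I0) = latency 5 = 5
dist(I1) = dist(I0) + 5 = 5 + 5 = 10
dist(I2) = dist(I1) + 4 = 10 + 4 = 14
Critical path = max dist = 14

14


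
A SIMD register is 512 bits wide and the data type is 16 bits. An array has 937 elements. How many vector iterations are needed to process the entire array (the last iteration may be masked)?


Width = 512 / 16 = 32 elements per vector op
Iterations = ceil(937 / 32) = 30

30


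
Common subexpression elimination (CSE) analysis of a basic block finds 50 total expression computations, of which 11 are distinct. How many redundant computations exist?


CSE count = total expressions - unique expressions
= 50 - 11 = 39

39


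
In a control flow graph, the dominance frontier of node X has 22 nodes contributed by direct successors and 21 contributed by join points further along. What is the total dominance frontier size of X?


DF(X) = direct successor contributions + join point contributions
= 22 + 21 = 43

43


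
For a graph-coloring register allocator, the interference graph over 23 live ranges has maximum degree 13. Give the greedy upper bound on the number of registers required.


Greedy coloring never needs more than (max_degree + 1) colors: when coloring a vertex, at most max_degree neighbors are already colored.
Upper bound = 13 + 1 = 14

14


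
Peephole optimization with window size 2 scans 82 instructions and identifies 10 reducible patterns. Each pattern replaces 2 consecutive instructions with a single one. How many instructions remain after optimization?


Each match removes 1 instructions.
Total removed = 10 * 1 = 10
Remaining = 82 - 10 = 72

72


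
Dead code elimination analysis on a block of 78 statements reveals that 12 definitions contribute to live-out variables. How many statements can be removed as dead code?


Dead code = total statements - live definitions
= 78 - 12 = 66

66


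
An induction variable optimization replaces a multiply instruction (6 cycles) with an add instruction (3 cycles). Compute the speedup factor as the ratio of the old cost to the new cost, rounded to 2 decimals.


Ratio = mult_cost / add_cost = 6 / 3 = 2.0

2.0


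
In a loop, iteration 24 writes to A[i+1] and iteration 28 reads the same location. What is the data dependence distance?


Distance = read iteration - write iteration
= 28 - 24 = 4

4


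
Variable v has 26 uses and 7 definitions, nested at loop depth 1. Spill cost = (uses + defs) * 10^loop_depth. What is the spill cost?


uses + defs = 26 + 7 = 33
10^1 = 10
Spill cost = 33 * 10 = 330

330


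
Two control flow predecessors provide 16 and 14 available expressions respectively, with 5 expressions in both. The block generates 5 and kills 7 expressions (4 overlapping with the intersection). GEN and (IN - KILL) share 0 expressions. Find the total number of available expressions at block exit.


IN = intersection of predecessors = 5
IN - KILL = 5 - 4 = 1
|OUT| = |GEN| + |IN - KILL| - |GEN ∩ (IN - KILL)| = 5 + 1 - 0 = 6

6


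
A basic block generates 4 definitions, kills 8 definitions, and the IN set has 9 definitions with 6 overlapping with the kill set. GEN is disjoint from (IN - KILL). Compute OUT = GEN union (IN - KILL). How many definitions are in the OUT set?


IN - KILL: 9 - 6 = 3 surviving definitions
OUT = GEN + surviving = 4 + 3 = 7

7


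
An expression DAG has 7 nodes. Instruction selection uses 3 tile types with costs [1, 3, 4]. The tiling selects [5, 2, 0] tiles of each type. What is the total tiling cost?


Total cost = sum(count_i * cost_i)
= 5*1 + 2*3 + 0*4
= 11

11


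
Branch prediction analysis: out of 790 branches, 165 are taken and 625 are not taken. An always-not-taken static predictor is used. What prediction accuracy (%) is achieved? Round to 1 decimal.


Predictor: always-not-taken
Correct predictions = 625
Accuracy = 625 / 790 * 100 = 79.1%

79.1


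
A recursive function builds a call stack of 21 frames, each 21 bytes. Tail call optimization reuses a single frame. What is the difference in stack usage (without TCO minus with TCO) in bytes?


Without TCO: 21 * 21 = 441 bytes
With TCO: reuse 1 frame = 21 bytes
Savings = 441 - 21 = 420

420


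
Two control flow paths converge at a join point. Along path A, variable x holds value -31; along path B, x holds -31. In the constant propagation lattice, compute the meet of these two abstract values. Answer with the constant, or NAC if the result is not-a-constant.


Meet operation: if both paths give the same constant, result is that constant; if they differ, result is NAC (not-a-constant).
Path A: -31, Path B: -31 -> equal
Result: constant -> -31

-31


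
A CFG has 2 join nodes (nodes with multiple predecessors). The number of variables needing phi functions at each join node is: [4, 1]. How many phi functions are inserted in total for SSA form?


Total phi functions = sum of phi functions at each join node
= 4 + 1 = 5

5


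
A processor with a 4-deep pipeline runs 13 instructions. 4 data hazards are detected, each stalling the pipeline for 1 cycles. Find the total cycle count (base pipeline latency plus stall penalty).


Base cycles = 4 + 13 - 1 = 16
Total stalls = 4 * 1 = 4
Total = 16 + 4 = 20

20


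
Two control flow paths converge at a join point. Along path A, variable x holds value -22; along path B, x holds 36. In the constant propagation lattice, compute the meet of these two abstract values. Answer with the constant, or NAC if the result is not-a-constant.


Meet operation: if both paths give the same constant, result is that constant; if they differ, result is NAC (not-a-constant).
Path A: -22, Path B: 36 -> differ
Result: not-a-constant -> NAC

NAC


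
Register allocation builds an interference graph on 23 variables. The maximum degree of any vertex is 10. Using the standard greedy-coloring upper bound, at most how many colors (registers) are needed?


Greedy coloring never needs more than (max_degree + 1) colors: when coloring a vertex, at most max_degree neighbors are already colored.
Upper bound = 10 + 1 = 11

11


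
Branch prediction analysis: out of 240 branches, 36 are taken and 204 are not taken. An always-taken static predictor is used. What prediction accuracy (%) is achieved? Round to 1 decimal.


Predictor: always-taken
Correct predictions = 36
Accuracy = 36 / 240 * 100 = 15.0%

15.0


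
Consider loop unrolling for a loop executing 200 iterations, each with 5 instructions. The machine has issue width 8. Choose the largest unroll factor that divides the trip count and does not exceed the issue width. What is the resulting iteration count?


Largest divisor of 200 <= 8 is 8
New iterations = 200 / 8 = 25

25


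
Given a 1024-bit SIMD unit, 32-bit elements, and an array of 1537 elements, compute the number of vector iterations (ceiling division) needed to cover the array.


Width = 1024 / 32 = 32 elements per vector op
Iterations = ceil(1537 / 32) = 49

49


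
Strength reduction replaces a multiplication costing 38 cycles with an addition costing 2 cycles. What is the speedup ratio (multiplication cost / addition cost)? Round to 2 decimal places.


Ratio = mult_cost / add_cost = 38 / 2 = 19.0

19.0


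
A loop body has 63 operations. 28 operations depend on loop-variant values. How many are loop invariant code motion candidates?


Invariant candidates = total - loop-dependent
= 63 - 28 = 35

35


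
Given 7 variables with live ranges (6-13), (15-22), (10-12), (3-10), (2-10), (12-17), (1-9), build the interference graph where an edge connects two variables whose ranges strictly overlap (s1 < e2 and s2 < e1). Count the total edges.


Check all pairs for overlapping intervals.
Two intervals (s1,e1) and (s2,e2) overlap if s1 < e2 and s2 < e1.
v0 (6-13) vs v1..v6: overlaps v2, v3, v4, v5, v6 -> 5
v1 (15-22) vs v2..v6: overlaps v5 -> 1
v2 (10-12) vs v3..v6: overlaps none -> 0
v3 (3-10) vs v4..v6: overlaps v4, v6 -> 2
v4 (2-10) vs v5..v6: overlaps v6 -> 1
v5 (12-17) vs v6: overlaps none -> 0
Total overlapping pairs = 5 + 1 + 0 + 2 + 1 + 0 = 9

9


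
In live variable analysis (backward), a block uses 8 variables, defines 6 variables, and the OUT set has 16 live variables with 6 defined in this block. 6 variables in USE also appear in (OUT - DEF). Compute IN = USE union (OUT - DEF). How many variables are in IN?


OUT - DEF: 16 - 6 = 10
|IN| = |USE| + |OUT - DEF| - |USE ∩ (OUT - DEF)| = 8 + 10 - 6 = 12

12


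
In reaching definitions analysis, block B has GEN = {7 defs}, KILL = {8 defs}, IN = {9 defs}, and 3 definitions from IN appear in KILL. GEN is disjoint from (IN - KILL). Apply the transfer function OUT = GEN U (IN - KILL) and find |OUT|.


IN - KILL: 9 - 3 = 6 surviving definitions
OUT = GEN + surviving = 7 + 6 = 13

13


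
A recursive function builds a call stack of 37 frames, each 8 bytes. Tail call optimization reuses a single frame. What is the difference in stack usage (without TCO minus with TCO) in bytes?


Without TCO: 37 * 8 = 296 bytes
With TCO: reuse 1 frame = 8 bytes
Savings = 296 - 8 = 288

288


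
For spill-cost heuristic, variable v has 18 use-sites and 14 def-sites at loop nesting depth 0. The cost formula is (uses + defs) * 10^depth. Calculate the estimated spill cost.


uses + defs = 18 + 14 = 32
10^0 = 1
Spill cost = 32 * 1 = 32

32


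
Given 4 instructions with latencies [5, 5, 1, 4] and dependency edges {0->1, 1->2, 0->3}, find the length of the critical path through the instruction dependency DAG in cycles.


Compute longest path through dependency graph: dist(Ik) = max over predecessors of dist + latency(Ik).
dist(I0) = latency 5 = 5
dist(I1) = dist(I0) + 5 = 5 + 5 = 10
dist(I2) = dist(I1) + 1 = 10 + 1 = 11
dist(I3) = dist(I0) + 4 = 5 + 4 = 9
Critical path = max dist = 11

11


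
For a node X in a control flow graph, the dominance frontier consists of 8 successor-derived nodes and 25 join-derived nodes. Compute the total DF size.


DF(X) = direct successor contributions + join point contributions
= 8 + 25 = 33

33


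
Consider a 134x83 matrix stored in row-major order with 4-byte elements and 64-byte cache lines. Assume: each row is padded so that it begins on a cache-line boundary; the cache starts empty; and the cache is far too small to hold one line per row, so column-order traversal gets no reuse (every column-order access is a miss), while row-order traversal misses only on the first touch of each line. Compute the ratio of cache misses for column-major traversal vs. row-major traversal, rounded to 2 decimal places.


Each row occupies 83 * 4 = 332 bytes and starts on a line boundary, so it spans ceil(332 / 64) = 6 cache lines.
Row-major traversal misses (one per line touched): 134 * ceil(83 * 4 / 64) = 804
Column-major traversal misses (no reuse, every access misses): 134 * 83 = 11122
Ratio = 11122 / 804 = 13.83

13.83


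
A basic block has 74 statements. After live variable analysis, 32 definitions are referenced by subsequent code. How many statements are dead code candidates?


Dead code = total statements - live definitions
= 74 - 32 = 42

42


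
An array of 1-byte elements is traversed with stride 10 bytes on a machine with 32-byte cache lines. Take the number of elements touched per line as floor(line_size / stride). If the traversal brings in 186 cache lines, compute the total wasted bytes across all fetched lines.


Elements per line = floor(32 / 10) = 3
Bytes used per line = 3 * 1 = 3
Wasted per line = 32 - 3 = 29
Total wasted = 29 * 186 = 5394

5394


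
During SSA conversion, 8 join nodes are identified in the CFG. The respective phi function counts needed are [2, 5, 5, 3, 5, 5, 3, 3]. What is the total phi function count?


Total phi functions = sum of phi functions at each join node
= 2 + 5 + 5 + 3 + 5 + 5 + 3 + 3 = 31

31


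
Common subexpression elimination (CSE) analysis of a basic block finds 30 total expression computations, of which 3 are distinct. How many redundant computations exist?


CSE count = total expressions - unique expressions
= 30 - 3 = 27

27


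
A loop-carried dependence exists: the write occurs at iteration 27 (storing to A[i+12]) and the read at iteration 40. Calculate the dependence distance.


Distance = read iteration - write iteration
= 40 - 27 = 13

13


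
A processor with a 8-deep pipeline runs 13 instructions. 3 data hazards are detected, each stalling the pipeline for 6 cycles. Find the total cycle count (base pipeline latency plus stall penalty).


Base cycles = 8 + 13 - 1 = 20
Total stalls = 3 * 6 = 18
Total = 20 + 18 = 38

38


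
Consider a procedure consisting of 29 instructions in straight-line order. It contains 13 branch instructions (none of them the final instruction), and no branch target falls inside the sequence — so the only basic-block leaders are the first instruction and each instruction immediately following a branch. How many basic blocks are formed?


With no in-sequence branch targets, the leaders are the first instruction plus the instruction after each branch.
Number of basic blocks = branches + 1
= 13 + 1 = 14

14


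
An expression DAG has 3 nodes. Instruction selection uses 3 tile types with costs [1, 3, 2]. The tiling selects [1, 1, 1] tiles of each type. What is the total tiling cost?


Total cost = sum(count_i * cost_i)
= 1*1 + 1*3 + 1*2
= 6

6


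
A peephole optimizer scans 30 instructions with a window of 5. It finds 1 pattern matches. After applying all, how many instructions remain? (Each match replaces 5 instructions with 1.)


Each match removes 4 instructions.
Total removed = 1 * 4 = 4
Remaining = 30 - 4 = 26

26


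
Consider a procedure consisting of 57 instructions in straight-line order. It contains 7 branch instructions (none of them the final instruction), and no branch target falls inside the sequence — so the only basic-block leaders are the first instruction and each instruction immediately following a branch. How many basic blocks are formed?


With no in-sequence branch targets, the leaders are the first instruction plus the instruction after each branch.
Number of basic blocks = branches + 1
= 7 + 1 = 8

8


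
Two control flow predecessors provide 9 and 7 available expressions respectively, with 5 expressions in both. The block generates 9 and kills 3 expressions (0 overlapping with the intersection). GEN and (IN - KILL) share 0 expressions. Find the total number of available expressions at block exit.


IN = intersection of predecessors = 5
IN - KILL = 5 - 0 = 5
|OUT| = |GEN| + |IN - KILL| - |GEN ∩ (IN - KILL)| = 9 + 5 - 0 = 14

14


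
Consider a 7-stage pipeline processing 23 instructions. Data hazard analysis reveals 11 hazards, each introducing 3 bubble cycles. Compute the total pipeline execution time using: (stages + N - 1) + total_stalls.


Base cycles = 7 + 23 - 1 = 29
Total stalls = 11 * 3 = 33
Total = 29 + 33 = 62

62


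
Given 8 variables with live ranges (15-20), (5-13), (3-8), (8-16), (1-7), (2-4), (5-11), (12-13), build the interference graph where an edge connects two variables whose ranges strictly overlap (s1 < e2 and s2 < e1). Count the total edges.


Check all pairs for overlapping intervals.
Two intervals (s1,e1) and (s2,e2) overlap if s1 < e2 and s2 < e1.
v0 (15-20) vs v1..v7: overlaps v3 -> 1
v1 (5-13) vs v2..v7: overlaps v2, v3, v4, v6, v7 -> 5
v2 (3-8) vs v3..v7: overlaps v4, v5, v6 -> 3
v3 (8-16) vs v4..v7: overlaps v6, v7 -> 2
v4 (1-7) vs v5..v7: overlaps v5, v6 -> 2
v5 (2-4) vs v6..v7: overlaps none -> 0
v6 (5-11) vs v7: overlaps none -> 0
Total overlapping pairs = 1 + 5 + 3 + 2 + 2 + 0 + 0 = 13

13


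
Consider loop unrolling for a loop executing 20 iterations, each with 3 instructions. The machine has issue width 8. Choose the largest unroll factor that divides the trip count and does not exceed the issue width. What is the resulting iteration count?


Largest divisor of 20 <= 8 is 5
New iterations = 20 / 5 = 4

4


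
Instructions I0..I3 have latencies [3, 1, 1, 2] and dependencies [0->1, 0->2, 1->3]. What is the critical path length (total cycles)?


Compute longest path through dependency graph: dist(Ik) = max over predecessors of dist + latency(Ik).
dist(I0) = latency 3 = 3
dist(I1) = dist(I0) + 1 = 3 + 1 = 4
dist(I2) = dist(I0) + 1 = 3 + 1 = 4
dist(I3) = dist(I1) + 2 = 4 + 2 = 6
Critical path = max dist = 6

6


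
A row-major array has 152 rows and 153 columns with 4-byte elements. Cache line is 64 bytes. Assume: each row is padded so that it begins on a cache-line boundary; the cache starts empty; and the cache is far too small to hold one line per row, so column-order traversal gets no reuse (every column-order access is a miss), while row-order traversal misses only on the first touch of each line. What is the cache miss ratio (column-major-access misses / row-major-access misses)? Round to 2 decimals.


Each row occupies 153 * 4 = 612 bytes and starts on a line boundary, so it spans ceil(612 / 64) = 10 cache lines.
Row-major traversal misses (one per line touched): 152 * ceil(153 * 4 / 64) = 1520
Column-major traversal misses (no reuse, every access misses): 152 * 153 = 23256
Ratio = 23256 / 1520 = 15.3

15.3


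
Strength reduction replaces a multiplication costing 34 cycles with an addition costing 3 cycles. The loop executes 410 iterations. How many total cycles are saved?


Per-iteration saving = 34 - 3 = 31
Total saved = 410 * 31 = 12710

12710


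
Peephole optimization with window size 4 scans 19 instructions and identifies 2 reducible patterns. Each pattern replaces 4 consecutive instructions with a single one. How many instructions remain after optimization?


Each match removes 3 instructions.
Total removed = 2 * 3 = 6
Remaining = 19 - 6 = 13

13


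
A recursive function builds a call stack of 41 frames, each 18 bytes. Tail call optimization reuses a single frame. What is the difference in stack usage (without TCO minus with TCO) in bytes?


Without TCO: 41 * 18 = 738 bytes
With TCO: reuse 1 frame = 18 bytes
Savings = 738 - 18 = 720

720


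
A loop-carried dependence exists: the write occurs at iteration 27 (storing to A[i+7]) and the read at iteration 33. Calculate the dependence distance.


Distance = read iteration - write iteration
= 33 - 27 = 6

6


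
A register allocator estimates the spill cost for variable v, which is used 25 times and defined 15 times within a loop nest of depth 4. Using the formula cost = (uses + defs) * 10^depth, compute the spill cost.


uses + defs = 25 + 15 = 40
10^4 = 10000
Spill cost = 40 * 10000 = 400000

400000


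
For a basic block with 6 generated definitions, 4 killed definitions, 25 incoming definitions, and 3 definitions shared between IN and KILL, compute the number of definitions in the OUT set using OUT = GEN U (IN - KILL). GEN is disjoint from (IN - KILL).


IN - KILL: 25 - 3 = 22 surviving definitions
OUT = GEN + surviving = 6 + 22 = 28

28


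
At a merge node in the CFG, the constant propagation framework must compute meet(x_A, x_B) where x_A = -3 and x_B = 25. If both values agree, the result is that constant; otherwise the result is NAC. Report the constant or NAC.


Meet operation: if both paths give the same constant, result is that constant; if they differ, result is NAC (not-a-constant).
Path A: -3, Path B: 25 -> differ
Result: not-a-constant -> NAC

NAC


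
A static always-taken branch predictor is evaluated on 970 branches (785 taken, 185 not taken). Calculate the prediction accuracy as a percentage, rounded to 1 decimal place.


Predictor: always-taken
Correct predictions = 785
Accuracy = 785 / 970 * 100 = 80.9%

80.9


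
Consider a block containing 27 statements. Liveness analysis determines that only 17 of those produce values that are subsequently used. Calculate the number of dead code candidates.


Dead code = total statements - live definitions
= 27 - 17 = 10

10


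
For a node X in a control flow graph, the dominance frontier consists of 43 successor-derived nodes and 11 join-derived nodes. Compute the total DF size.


DF(X) = direct successor contributions + join point contributions
= 43 + 11 = 54

54


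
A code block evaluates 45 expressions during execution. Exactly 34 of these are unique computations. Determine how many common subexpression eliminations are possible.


CSE count = total expressions - unique expressions
= 45 - 34 = 11

11


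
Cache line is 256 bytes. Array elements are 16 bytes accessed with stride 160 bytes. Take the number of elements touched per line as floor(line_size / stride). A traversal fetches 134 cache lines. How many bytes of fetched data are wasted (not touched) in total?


Elements per line = floor(256 / 160) = 1
Bytes used per line = 1 * 16 = 16
Wasted per line = 256 - 16 = 240
Total wasted = 240 * 134 = 32160

32160


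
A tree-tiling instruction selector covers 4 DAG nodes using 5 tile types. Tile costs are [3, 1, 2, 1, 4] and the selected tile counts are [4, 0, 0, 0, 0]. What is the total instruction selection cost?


Total cost = sum(count_i * cost_i)
= 4*3 + 0*1 + 0*2 + 0*1 + 0*4
= 12

12


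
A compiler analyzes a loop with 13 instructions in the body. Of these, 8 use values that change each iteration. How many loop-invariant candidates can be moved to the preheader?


Invariant candidates = total - loop-dependent
= 13 - 8 = 5

5


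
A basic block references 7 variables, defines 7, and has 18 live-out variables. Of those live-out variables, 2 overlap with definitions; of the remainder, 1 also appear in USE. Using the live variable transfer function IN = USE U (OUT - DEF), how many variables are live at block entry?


OUT - DEF: 18 - 2 = 16
|IN| = |USE| + |OUT - DEF| - |USE ∩ (OUT - DEF)| = 7 + 16 - 1 = 22

22


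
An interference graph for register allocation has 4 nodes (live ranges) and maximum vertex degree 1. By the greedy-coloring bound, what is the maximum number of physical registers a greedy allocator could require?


Greedy coloring never needs more than (max_degree + 1) colors: when coloring a vertex, at most max_degree neighbors are already colored.
Upper bound = 1 + 1 = 2

2


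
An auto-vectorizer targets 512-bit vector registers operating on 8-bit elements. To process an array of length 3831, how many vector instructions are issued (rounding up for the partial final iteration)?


Width = 512 / 8 = 64 elements per vector op
Iterations = ceil(3831 / 64) = 60

60


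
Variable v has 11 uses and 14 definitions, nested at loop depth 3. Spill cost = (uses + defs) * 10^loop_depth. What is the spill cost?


uses + defs = 11 + 14 = 25
10^3 = 1000
Spill cost = 25 * 1000 = 25000

25000


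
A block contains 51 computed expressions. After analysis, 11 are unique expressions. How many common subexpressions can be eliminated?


CSE count = total expressions - unique expressions
= 51 - 11 = 40

40


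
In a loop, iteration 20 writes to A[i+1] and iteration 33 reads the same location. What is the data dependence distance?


Distance = read iteration - write iteration
= 33 - 20 = 13

13


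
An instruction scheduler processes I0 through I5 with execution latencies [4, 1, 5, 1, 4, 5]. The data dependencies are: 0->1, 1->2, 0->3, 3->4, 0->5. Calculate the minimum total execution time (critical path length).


Compute longest path through dependency graph: dist(Ik) = max over predecessors of dist + latency(Ik).
dist(I0) = latency 4 = 4
dist(I1) = dist(I0) + 1 = 4 + 1 = 5
dist(I2) = dist(I1) + 5 = 5 + 5 = 10
dist(I3) = dist(I0) + 1 = 4 + 1 = 5
dist(I4) = dist(I3) + 4 = 5 + 4 = 9
dist(I5) = dist(I0) + 5 = 4 + 5 = 9
Critical path = max dist = 10

10


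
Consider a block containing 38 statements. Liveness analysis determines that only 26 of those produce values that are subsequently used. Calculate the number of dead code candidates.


Dead code = total statements - live definitions
= 38 - 26 = 12

12


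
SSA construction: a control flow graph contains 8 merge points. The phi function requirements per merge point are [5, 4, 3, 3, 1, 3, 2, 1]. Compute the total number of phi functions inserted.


Total phi functions = sum of phi functions at each join node
= 5 + 4 + 3 + 3 + 1 + 3 + 2 + 1 = 22

22


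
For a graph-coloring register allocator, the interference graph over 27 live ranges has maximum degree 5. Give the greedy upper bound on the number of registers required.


Greedy coloring never needs more than (max_degree + 1) colors: when coloring a vertex, at most max_degree neighbors are already colored.
Upper bound = 5 + 1 = 6

6


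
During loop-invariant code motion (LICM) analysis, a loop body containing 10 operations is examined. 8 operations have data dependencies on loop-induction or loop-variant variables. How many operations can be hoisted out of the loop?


Invariant candidates = total - loop-dependent
= 10 - 8 = 2

2


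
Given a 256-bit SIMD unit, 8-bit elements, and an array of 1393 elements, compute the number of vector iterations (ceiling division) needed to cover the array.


Width = 256 / 8 = 32 elements per vector op
Iterations = ceil(1393 / 32) = 44

44


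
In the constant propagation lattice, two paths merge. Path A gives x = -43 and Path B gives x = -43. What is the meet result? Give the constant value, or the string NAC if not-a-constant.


Meet operation: if both paths give the same constant, result is that constant; if they differ, result is NAC (not-a-constant).
Path A: -43, Path B: -43 -> equal
Result: constant -> -43

-43


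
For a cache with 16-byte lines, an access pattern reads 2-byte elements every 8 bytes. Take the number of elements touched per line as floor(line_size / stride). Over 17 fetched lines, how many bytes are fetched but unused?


Elements per line = floor(16 / 8) = 2
Bytes used per line = 2 * 2 = 4
Wasted per line = 16 - 4 = 12
Total wasted = 12 * 17 = 204

204


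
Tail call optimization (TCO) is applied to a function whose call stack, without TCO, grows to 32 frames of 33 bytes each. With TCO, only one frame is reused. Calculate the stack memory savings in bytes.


Without TCO: 32 * 33 = 1056 bytes
With TCO: reuse 1 frame = 33 bytes
Savings = 1056 - 33 = 1023

1023


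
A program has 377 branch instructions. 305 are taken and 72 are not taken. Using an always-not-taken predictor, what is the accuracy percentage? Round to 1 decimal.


Predictor: always-not-taken
Correct predictions = 72
Accuracy = 72 / 377 * 100 = 19.1%

19.1


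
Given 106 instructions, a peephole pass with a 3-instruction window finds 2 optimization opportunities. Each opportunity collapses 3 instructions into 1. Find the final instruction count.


Each match removes 2 instructions.
Total removed = 2 * 2 = 4
Remaining = 106 - 4 = 102

102


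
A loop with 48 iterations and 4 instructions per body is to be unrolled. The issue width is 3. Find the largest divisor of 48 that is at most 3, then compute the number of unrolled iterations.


Largest divisor of 48 <= 3 is 3
New iterations = 48 / 3 = 16

16


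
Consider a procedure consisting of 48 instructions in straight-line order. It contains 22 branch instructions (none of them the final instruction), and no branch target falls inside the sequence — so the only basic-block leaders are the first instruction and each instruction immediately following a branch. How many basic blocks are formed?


With no in-sequence branch targets, the leaders are the first instruction plus the instruction after each branch.
Number of basic blocks = branches + 1
= 22 + 1 = 23

23


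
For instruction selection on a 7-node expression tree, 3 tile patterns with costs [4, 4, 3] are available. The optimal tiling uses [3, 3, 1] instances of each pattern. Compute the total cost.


Total cost = sum(count_i * cost_i)
= 3*4 + 3*4 + 1*3
= 27

27


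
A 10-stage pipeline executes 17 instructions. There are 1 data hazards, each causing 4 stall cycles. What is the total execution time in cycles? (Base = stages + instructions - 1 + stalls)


Base cycles = 10 + 17 - 1 = 26
Total stalls = 1 * 4 = 4
Total = 26 + 4 = 30

30


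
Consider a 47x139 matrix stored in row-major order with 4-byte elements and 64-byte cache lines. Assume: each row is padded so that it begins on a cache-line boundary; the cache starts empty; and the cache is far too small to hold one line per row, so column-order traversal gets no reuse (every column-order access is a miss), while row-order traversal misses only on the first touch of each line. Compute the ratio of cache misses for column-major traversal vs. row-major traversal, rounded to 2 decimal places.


Each row occupies 139 * 4 = 556 bytes and starts on a line boundary, so it spans ceil(556 / 64) = 9 cache lines.
Row-major traversal misses (one per line touched): 47 * ceil(139 * 4 / 64) = 423
Column-major traversal misses (no reuse, every access misses): 47 * 139 = 6533
Ratio = 6533 / 423 = 15.44

15.44


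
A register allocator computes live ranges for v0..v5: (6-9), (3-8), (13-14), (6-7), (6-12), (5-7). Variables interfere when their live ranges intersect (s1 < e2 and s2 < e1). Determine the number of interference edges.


Check all pairs for overlapping intervals.
Two intervals (s1,e1) and (s2,e2) overlap if s1 < e2 and s2 < e1.
v0 (6-9) vs v1..v5: overlaps v1, v3, v4, v5 -> 4
v1 (3-8) vs v2..v5: overlaps v3, v4, v5 -> 3
v2 (13-14) vs v3..v5: overlaps none -> 0
v3 (6-7) vs v4..v5: overlaps v4, v5 -> 2
v4 (6-12) vs v5: overlaps v5 -> 1
Total overlapping pairs = 4 + 3 + 0 + 2 + 1 = 10

10


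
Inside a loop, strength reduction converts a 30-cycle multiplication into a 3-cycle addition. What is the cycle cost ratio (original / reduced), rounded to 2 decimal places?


Ratio = mult_cost / add_cost = 30 / 3 = 10.0

10.0


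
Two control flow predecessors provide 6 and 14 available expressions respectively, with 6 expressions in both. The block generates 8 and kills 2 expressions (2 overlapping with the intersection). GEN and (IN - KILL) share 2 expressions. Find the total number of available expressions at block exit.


IN = intersection of predecessors = 6
IN - KILL = 6 - 2 = 4
|OUT| = |GEN| + |IN - KILL| - |GEN ∩ (IN - KILL)| = 8 + 4 - 2 = 10

10


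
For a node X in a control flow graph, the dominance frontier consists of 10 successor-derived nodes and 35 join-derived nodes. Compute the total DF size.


DF(X) = direct successor contributions + join point contributions
= 10 + 35 = 45

45


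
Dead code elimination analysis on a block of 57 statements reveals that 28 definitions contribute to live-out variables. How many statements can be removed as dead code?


Dead code = total statements - live definitions
= 57 - 28 = 29

29


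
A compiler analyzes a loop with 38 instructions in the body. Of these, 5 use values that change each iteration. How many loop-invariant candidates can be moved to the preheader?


Invariant candidates = total - loop-dependent
= 38 - 5 = 33

33


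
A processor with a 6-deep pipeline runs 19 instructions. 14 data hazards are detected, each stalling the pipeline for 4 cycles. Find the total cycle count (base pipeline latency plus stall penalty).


Base cycles = 6 + 19 - 1 = 24
Total stalls = 14 * 4 = 56
Total = 24 + 56 = 80

80


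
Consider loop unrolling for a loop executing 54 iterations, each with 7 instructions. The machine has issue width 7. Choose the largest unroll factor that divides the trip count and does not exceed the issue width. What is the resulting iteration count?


Largest divisor of 54 <= 7 is 6
New iterations = 54 / 6 = 9

9


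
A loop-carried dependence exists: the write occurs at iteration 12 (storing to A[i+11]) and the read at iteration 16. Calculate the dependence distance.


Distance = read iteration - write iteration
= 16 - 12 = 4

4


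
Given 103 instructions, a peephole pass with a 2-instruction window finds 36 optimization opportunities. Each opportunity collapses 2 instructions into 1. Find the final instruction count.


Each match removes 1 instructions.
Total removed = 36 * 1 = 36
Remaining = 103 - 36 = 67

67


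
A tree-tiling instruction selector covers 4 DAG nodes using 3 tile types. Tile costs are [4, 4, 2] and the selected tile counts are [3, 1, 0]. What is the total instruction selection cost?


Total cost = sum(count_i * cost_i)
= 3*4 + 1*4 + 0*2
= 16

16


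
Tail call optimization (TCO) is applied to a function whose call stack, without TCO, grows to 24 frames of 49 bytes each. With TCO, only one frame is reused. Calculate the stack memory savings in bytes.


Without TCO: 24 * 49 = 1176 bytes
With TCO: reuse 1 frame = 49 bytes
Savings = 1176 - 49 = 1127

1127


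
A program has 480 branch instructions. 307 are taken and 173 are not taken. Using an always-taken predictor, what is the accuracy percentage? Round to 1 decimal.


Predictor: always-taken
Correct predictions = 307
Accuracy = 307 / 480 * 100 = 64.0%

64.0


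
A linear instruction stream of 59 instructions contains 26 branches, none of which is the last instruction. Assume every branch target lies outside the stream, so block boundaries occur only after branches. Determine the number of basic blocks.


With no in-sequence branch targets, the leaders are the first instruction plus the instruction after each branch.
Number of basic blocks = branches + 1
= 26 + 1 = 27

27


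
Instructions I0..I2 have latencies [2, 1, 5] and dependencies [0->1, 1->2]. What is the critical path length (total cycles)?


Compute longest path through dependency graph: dist(Ik) = max over predecessors of dist + latency(Ik).
dist(I0) = latency 2 = 2
dist(I1) = dist(I0) + 1 = 2 + 1 = 3
dist(I2) = dist(I1) + 5 = 3 + 5 = 8
Critical path = max dist = 8

8


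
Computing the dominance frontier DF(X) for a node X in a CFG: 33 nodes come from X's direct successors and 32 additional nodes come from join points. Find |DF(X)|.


DF(X) = direct successor contributions + join point contributions
= 33 + 32 = 65

65


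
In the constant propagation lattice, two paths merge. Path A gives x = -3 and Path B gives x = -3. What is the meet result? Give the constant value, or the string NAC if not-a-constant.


Meet operation: if both paths give the same constant, result is that constant; if they differ, result is NAC (not-a-constant).
Path A: -3, Path B: -3 -> equal
Result: constant -> -3

-3


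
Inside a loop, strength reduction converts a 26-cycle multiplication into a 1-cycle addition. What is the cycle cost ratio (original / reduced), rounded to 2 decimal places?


Ratio = mult_cost / add_cost = 26 / 1 = 26.0

26.0


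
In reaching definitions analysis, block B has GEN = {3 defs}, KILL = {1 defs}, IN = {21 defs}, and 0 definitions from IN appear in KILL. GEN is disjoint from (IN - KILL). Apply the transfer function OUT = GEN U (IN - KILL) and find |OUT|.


IN - KILL: 21 - 0 = 21 surviving definitions
OUT = GEN + surviving = 3 + 21 = 24

24


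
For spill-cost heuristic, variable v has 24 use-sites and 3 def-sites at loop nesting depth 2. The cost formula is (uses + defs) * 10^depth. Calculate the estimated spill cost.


uses + defs = 24 + 3 = 27
10^2 = 100
Spill cost = 27 * 100 = 2700

2700


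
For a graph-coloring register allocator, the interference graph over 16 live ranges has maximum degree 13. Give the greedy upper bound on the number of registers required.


Greedy coloring never needs more than (max_degree + 1) colors: when coloring a vertex, at most max_degree neighbors are already colored.
Upper bound = 13 + 1 = 14

14


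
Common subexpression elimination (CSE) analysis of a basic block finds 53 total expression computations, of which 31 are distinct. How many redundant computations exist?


CSE count = total expressions - unique expressions
= 53 - 31 = 22

22
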